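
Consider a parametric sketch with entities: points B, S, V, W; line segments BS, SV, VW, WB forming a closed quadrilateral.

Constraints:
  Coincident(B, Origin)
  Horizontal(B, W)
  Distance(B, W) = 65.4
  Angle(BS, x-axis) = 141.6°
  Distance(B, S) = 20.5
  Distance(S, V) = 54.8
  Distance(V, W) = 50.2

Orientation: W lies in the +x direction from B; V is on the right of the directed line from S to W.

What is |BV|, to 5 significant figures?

34.530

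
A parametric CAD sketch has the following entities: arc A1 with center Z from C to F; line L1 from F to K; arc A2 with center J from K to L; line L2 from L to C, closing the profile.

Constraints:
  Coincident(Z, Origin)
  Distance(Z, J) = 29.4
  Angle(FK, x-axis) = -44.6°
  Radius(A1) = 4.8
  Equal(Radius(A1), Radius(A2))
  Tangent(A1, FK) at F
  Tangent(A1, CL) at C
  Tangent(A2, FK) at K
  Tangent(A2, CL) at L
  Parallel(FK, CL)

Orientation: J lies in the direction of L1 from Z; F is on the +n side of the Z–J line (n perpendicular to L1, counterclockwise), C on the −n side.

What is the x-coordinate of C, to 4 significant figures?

-3.370

Z is at the origin and J lies 29.4 along u from Z, so J = 29.4·u = (20.93, -20.64). Tangency of A1 to both parallel lines with radius 4.8 puts F and C at Z ± 4.8·n: F = (3.370, 3.418), C = (-3.370, -3.418). So C.x = -3.370.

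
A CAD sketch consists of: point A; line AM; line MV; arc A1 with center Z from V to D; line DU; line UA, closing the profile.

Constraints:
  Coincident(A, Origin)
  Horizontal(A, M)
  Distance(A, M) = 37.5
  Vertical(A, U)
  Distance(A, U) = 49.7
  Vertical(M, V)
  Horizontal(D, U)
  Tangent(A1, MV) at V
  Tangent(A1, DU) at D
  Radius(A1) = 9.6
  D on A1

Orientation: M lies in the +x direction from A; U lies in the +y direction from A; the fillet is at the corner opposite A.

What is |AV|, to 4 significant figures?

54.90

A is at the origin; A and M share the same y with |AM| = 37.5 and M on the +x side, so M = (37.50, 0.000). AU is vertical with |AU| = 49.7 and U on the +y side, so U = (0.000, 49.70). The virtual corner opposite A is at (37.50, 49.70). Since A1 is tangent to MV there, ZV ⟂ MV and tangency of A1 to DU means the radius ZD is perpendicular to DU, with radius 9.6, so the center Z sits 9.6 in from both sides at Z = (27.90, 40.10). That places the tangent points at V = (37.50, 40.10) on MV and D = (27.90, 49.70) on DU. Then |AV| = |V − A| = 54.90.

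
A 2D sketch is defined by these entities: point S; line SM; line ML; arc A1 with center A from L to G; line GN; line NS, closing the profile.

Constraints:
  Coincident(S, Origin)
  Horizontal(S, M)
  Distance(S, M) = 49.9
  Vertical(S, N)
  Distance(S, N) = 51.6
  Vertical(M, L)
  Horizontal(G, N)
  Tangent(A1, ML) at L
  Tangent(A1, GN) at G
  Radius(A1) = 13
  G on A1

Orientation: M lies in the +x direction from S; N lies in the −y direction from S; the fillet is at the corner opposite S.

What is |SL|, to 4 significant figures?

63.09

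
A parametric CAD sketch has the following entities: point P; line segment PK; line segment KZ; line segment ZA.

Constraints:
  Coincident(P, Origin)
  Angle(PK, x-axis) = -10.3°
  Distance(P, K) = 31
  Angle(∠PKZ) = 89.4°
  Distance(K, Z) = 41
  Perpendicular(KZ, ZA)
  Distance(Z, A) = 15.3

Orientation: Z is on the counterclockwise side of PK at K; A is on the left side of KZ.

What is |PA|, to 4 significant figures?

43.60

∠PKZ = 89.4°, so KZ runs at -10.3° + (180° − 89.4°) = 80.30° from the x-axis; with |KZ| = 41.0, Z = K + 41.0·(cos 80.30°, sin 80.30°) = (37.41, 34.87). The perpendicularity gives ZA at right angles to KZ; with |ZA| = 15.3 on the left of KZ, A = Z + 15.3·(-0.9857, 0.1685) = (22.33, 37.45). Then |PA| = |A − P| = 43.60.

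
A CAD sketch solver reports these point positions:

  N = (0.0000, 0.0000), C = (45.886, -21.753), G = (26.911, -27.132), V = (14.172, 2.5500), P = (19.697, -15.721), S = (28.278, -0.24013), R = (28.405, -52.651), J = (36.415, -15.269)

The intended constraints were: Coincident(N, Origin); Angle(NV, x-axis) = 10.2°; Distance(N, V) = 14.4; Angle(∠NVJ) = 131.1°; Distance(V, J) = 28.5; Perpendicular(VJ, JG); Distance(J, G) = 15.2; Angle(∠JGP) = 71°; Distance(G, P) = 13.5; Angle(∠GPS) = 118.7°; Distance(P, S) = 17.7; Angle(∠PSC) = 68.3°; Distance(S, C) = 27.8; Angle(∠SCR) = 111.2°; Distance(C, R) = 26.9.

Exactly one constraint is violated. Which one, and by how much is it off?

Distance(C, R) = 26.9 — off by 8.60.

N = (0.00, 0.00) ✓; NV at 10.20° ✓; |NV| = 14.40 ✓; ∠NVJ = 131.1° ✓; |VJ| = 28.50 ✓; ∠(VJ, JG) = 90.00° ✓; |JG| = 15.20 ✓; ∠JGP = 71.00° ✓; |GP| = 13.50 ✓; ∠GPS = 118.7° ✓; |PS| = 17.70 ✓; ∠PSC = 68.30° ✓; |SC| = 27.80 ✓; ∠SCR = 111.2° ✓; |CR| = 35.50 ✗.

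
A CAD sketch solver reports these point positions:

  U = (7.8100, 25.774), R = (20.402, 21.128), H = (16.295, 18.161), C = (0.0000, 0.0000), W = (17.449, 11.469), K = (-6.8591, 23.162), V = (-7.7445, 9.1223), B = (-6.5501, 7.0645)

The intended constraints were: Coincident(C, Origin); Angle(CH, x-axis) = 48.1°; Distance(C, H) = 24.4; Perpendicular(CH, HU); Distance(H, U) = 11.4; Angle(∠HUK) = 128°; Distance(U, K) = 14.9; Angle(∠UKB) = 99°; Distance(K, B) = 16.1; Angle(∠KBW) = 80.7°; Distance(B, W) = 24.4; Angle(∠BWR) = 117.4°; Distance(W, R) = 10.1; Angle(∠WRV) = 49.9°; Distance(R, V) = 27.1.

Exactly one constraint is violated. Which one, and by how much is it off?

Distance(R, V) = 27.1 — off by 3.50.

C = (0.00, 0.00) ✓; CH at 48.10° ✓; |CH| = 24.40 ✓; ∠(CH, HU) = 90.00° ✓; |HU| = 11.40 ✓; ∠HUK = 128.0° ✓; |UK| = 14.90 ✓; ∠UKB = 99.00° ✓; |KB| = 16.10 ✓; ∠KBW = 80.70° ✓; |BW| = 24.40 ✓; ∠BWR = 117.4° ✓; |WR| = 10.10 ✓; ∠WRV = 49.90° ✓; |RV| = 30.60 ✗.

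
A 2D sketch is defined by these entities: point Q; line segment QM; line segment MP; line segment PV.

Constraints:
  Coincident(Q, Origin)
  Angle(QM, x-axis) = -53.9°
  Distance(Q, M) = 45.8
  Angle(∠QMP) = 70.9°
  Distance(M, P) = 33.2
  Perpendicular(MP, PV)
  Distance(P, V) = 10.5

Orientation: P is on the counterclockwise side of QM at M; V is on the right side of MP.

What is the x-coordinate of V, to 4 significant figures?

54.55

∠QMP = 70.9°, so MP runs at -53.9° + (180° − 70.9°) = 55.20° from the x-axis; with |MP| = 33.2, P = M + 33.2·(cos 55.20°, sin 55.20°) = (45.93, -9.744). MP is perpendicular to PV; with |PV| = 10.5 on the right of MP, V = P + 10.5·(0.8211, -0.5707) = (54.55, -15.74). So V.x = 54.55.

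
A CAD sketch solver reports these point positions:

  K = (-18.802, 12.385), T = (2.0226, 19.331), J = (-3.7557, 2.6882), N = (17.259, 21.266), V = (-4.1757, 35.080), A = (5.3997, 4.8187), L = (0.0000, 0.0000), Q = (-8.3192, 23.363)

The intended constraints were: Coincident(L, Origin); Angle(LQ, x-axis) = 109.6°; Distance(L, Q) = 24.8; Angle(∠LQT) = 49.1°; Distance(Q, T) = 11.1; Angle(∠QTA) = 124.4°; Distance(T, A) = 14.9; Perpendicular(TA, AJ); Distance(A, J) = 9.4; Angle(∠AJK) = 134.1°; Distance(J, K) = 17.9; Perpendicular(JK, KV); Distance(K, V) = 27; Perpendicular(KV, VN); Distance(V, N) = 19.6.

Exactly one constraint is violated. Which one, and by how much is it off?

Distance(V, N) = 19.6 — off by 5.90.

L = (0.00, 0.00) ✓; LQ at 109.6° ✓; |LQ| = 24.80 ✓; ∠LQT = 49.10° ✓; |QT| = 11.10 ✓; ∠QTA = 124.4° ✓; |TA| = 14.90 ✓; ∠(TA, AJ) = 90.00° ✓; |AJ| = 9.400 ✓; ∠AJK = 134.1° ✓; |JK| = 17.90 ✓; ∠(JK, KV) = 90.00° ✓; |KV| = 27.00 ✓; ∠(KV, VN) = 90.00° ✓; |VN| = 25.50 ✗.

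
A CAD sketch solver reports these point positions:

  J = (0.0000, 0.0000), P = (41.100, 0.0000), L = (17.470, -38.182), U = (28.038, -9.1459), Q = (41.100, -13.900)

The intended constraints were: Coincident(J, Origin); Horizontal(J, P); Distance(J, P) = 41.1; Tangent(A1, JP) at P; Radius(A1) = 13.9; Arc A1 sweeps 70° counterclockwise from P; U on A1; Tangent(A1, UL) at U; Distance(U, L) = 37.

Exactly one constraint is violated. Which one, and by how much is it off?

Distance(U, L) = 37 — off by 6.10.

J = (0.00, 0.00) ✓; J.y = 0.00, P.y = 0.00 ✓; |JP| = 41.10 ✓; ∠(QP, PJ) = 90.00° ✓; |QP| = 13.90 ✓; bearing(Q→U) − bearing(Q→P) = 70.00° ✓; |QU| = 13.90 ✓; ∠(QU, UL) = 90.00° ✓; |UL| = 30.90 ✗.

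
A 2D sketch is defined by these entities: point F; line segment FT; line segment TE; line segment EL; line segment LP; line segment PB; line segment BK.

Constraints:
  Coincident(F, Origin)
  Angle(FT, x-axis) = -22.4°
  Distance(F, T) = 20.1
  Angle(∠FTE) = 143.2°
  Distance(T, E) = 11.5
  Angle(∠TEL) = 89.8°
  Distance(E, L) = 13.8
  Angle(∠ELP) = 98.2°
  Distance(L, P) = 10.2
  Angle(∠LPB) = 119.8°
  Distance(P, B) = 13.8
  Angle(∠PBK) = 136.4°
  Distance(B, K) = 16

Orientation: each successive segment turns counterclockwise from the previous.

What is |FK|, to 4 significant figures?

25.91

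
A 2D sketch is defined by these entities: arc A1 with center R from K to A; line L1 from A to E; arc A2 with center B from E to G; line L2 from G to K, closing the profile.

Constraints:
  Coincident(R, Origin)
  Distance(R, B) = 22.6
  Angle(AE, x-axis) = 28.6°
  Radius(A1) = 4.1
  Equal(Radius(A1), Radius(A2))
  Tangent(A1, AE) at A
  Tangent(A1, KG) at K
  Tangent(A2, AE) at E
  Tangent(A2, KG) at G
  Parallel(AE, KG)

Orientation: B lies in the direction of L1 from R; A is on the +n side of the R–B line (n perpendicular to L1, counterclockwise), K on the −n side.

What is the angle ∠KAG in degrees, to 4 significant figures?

70.06°

The slot axis is L1's direction at 28.6°, so u = (cos 28.6°, sin 28.6°) = (0.8780, 0.4787) and n = (−sin 28.6°, cos 28.6°) = (-0.4787, 0.8780). R is at the origin and B lies 22.6 along u from R, so B = 22.6·u = (19.84, 10.82). Tangency of A1 to both parallel lines with radius 4.1 puts A and K at R ± 4.1·n: A = (-1.963, 3.600), K = (1.963, -3.600). Equal radii place E and G the same way about B: E = B + 4.1·n = (17.88, 14.42), G = B − 4.1·n = (21.81, 7.219). Then cos ∠KAG = AK·AG / (|AK||AG|), giving 70.06°.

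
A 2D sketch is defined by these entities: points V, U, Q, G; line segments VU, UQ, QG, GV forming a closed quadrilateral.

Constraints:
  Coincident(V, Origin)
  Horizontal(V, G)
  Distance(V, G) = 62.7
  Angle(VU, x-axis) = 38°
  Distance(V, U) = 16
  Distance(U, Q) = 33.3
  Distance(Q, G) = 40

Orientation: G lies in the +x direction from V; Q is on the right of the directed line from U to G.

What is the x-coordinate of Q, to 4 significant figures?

27.90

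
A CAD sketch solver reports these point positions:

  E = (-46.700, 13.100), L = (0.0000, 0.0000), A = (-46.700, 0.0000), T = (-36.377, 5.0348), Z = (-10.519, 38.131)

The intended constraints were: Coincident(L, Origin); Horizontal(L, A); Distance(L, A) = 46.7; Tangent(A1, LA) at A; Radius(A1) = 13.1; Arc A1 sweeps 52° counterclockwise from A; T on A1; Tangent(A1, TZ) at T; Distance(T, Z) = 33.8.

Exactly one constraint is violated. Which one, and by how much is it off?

Distance(T, Z) = 33.8 — off by 8.20.

L = (0.00, 0.00) ✓; L.y = 0.00, A.y = 0.00 ✓; |LA| = 46.70 ✓; ∠(EA, AL) = 90.00° ✓; |EA| = 13.10 ✓; bearing(E→T) − bearing(E→A) = 52.00° ✓; |ET| = 13.10 ✓; ∠(ET, TZ) = 90.00° ✓; |TZ| = 42.00 ✗.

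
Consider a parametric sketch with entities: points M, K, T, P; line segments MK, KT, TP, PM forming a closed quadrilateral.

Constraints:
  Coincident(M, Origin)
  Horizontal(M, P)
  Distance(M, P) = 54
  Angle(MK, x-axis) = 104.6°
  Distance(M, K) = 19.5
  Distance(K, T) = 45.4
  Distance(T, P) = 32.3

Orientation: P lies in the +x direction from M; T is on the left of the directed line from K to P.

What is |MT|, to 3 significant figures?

48.8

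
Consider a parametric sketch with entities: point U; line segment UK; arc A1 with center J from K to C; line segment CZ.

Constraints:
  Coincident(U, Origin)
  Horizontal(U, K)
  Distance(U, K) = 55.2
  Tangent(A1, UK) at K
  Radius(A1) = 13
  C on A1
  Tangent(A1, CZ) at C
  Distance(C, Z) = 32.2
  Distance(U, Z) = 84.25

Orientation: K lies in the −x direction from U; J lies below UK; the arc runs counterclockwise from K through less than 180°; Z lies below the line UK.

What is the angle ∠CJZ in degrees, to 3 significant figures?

68.0°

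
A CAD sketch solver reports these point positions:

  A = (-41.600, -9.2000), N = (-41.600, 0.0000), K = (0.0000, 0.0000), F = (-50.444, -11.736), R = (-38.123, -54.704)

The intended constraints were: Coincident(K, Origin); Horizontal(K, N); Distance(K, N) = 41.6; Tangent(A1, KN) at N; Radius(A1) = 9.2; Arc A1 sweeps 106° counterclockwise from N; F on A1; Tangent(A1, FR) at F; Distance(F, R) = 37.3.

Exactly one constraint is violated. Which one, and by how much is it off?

Distance(F, R) = 37.3 — off by 7.40.

K = (0.00, 0.00) ✓; K.y = 0.00, N.y = 0.00 ✓; |KN| = 41.60 ✓; ∠(AN, NK) = 90.00° ✓; |AN| = 9.200 ✓; bearing(A→F) − bearing(A→N) = 106.0° ✓; |AF| = 9.200 ✓; ∠(AF, FR) = 90.00° ✓; |FR| = 44.70 ✗.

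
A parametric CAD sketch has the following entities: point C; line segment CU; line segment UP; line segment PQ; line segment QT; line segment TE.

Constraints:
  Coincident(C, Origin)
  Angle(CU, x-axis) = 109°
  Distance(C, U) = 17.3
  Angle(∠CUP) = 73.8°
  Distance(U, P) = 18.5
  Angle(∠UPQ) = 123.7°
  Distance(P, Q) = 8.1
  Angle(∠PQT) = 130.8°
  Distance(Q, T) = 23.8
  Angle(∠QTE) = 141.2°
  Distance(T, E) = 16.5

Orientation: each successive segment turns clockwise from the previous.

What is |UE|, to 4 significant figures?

39.43

C is at the origin; CU runs at 109.0° with length 17.3, so U = (-5.632, 16.36). ∠CUP = 73.8° gives UP at 2.800° from the x-axis; with |UP| = 18.5, P = (12.85, 17.26). ∠UPQ = 123.7° gives PQ at -53.50° from the x-axis; with |PQ| = 8.1, Q = (17.66, 10.75). ∠PQT = 130.8° gives QT at -102.7° from the x-axis; with |QT| = 23.8, T = (12.43, -12.47). ∠QTE = 141.2° gives TE at -141.5° from the x-axis; with |TE| = 16.5, E = (-0.4817, -22.74). Then |UE| = |E − U| = 39.43.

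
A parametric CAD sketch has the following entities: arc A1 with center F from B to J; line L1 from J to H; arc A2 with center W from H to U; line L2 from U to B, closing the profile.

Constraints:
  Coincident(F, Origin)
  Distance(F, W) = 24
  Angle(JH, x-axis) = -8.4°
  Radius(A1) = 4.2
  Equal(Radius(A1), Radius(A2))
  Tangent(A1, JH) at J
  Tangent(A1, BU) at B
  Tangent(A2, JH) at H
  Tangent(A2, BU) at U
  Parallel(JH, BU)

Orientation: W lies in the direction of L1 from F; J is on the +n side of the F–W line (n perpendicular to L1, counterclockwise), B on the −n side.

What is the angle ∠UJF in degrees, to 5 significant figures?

70.710°

The slot axis is L1's direction at -8.4°, so u = (cos -8.4°, sin -8.4°) = (0.98927, -0.14608) and n = (−sin -8.4°, cos -8.4°) = (0.14608, 0.98927). F is at the origin and W lies 24.0 along u from F, so W = 24.0·u = (23.743, -3.5060). Tangency of A1 to both parallel lines with radius 4.2 puts J and B at F ± 4.2·n: J = (0.61355, 4.1549), B = (-0.61355, -4.1549). Equal radii place H and U the same way about W: H = W + 4.2·n = (24.356, 0.64895), U = W − 4.2·n = (23.129, -7.6609). Then cos ∠UJF = JU·JF / (|JU||JF|), giving 70.710°.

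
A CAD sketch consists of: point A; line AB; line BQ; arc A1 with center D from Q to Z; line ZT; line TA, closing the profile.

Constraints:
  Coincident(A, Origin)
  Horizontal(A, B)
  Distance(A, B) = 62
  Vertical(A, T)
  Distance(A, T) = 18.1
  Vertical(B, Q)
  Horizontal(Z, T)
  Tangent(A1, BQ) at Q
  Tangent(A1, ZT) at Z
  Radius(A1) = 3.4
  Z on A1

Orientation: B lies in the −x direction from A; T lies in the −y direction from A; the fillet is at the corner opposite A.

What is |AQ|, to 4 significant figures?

63.72

A is at the origin; AB is horizontal with |AB| = 62.0 and B on the −x side, so B = (-62.00, 0.000). AT is vertical with |AT| = 18.1 and T on the −y side, so T = (0.000, -18.10). The virtual corner opposite A is at (-62.00, -18.10). The tangent condition forces DQ to be normal to BQ and A1 meets ZT tangentially, so DZ is at right angles to ZT, with radius 3.4, so the center D sits 3.4 in from both sides at D = (-58.60, -14.70). That places the tangent points at Q = (-62.00, -14.70) on BQ and Z = (-58.60, -18.10) on ZT. Then |AQ| = |Q − A| = 63.72.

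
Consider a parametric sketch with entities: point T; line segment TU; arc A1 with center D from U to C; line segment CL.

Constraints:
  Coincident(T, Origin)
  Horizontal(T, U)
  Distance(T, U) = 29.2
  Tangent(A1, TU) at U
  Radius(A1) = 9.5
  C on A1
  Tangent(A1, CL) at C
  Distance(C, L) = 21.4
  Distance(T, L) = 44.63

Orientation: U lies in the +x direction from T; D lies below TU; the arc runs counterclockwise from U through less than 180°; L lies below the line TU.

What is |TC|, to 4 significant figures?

24.81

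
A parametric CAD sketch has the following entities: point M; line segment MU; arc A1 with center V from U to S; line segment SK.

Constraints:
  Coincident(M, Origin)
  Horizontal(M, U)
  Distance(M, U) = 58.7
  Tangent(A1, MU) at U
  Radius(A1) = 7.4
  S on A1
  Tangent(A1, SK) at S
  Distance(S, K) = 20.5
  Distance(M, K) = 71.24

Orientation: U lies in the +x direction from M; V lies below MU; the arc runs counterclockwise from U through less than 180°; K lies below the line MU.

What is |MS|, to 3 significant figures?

54.2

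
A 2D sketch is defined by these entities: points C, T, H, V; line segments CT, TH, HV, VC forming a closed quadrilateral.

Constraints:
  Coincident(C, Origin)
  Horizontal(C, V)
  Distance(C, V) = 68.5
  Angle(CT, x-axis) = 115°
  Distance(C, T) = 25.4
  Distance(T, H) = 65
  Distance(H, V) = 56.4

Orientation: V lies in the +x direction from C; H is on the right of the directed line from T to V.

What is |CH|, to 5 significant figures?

39.817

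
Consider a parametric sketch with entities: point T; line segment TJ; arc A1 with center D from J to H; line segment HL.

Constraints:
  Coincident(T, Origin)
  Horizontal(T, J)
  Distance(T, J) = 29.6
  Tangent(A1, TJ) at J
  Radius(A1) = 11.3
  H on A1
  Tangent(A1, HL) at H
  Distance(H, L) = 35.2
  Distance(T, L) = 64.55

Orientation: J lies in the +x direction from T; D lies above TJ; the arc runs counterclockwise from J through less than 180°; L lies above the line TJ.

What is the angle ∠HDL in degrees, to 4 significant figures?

72.20°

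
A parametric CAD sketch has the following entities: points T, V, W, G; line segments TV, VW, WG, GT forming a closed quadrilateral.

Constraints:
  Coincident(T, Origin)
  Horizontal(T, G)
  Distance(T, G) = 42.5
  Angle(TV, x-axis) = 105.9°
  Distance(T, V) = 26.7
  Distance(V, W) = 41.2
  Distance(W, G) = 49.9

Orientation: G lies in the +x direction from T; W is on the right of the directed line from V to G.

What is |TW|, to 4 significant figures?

16.23

Checks: |VW| = 41.20 ✓; |WG| = 49.90 ✓.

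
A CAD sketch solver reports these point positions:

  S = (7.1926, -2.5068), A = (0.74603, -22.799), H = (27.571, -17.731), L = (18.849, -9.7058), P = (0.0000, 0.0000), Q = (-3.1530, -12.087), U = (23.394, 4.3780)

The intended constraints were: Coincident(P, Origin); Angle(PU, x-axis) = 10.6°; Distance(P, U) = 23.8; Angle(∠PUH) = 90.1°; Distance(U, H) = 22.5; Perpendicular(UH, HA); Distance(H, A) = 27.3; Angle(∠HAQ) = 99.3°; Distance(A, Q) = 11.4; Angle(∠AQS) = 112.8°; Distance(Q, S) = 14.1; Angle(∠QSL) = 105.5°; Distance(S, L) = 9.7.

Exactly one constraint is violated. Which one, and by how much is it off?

Distance(S, L) = 9.7 — off by 4.00.

P = (0.00, 0.00) ✓; PU at 10.60° ✓; |PU| = 23.80 ✓; ∠PUH = 90.10° ✓; |UH| = 22.50 ✓; ∠(UH, HA) = 90.00° ✓; |HA| = 27.30 ✓; ∠HAQ = 99.30° ✓; |AQ| = 11.40 ✓; ∠AQS = 112.8° ✓; |QS| = 14.10 ✓; ∠QSL = 105.5° ✓; |SL| = 13.70 ✗.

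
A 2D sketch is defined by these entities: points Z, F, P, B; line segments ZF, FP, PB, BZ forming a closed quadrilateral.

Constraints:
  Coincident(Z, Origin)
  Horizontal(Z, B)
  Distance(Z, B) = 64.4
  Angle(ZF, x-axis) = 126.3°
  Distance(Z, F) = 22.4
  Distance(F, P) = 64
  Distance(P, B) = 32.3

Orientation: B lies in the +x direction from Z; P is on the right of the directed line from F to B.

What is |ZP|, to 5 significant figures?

43.225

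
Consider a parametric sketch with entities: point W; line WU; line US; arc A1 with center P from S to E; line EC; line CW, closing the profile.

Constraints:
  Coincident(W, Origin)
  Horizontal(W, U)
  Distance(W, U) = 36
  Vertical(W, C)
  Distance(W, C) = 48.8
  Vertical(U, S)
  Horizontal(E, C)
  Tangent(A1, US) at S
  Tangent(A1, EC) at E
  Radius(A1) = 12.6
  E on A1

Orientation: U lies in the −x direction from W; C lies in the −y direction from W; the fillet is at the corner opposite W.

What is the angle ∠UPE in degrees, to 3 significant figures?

161°

W is at the origin; WU is horizontal with |WU| = 36.0 and U on the −x side, so U = (-36.0, 0.00). W and C share the same x with |WC| = 48.8 and C on the −y side, so C = (0.00, -48.8). The virtual corner opposite W is at (-36.0, -48.8). The tangent condition forces PS to be normal to US and tangency of A1 to EC means the radius PE is perpendicular to EC, with radius 12.6, so the center P sits 12.6 in from both sides at P = (-23.4, -36.2). That places the tangent points at S = (-36.0, -36.2) on US and E = (-23.4, -48.8) on EC. Then cos ∠UPE = PU·PE / (|PU||PE|), giving 161°.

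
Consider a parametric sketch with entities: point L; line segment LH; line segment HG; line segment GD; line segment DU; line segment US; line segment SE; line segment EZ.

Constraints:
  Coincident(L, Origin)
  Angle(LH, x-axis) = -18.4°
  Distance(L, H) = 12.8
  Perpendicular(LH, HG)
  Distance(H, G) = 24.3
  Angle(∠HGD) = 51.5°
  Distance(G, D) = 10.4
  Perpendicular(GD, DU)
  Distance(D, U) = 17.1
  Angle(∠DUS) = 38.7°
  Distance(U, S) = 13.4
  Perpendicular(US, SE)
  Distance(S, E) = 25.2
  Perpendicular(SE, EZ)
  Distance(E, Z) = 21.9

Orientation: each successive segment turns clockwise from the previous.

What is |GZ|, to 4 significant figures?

36.27

The perpendicularity gives SE at right angles to US, so SE runs at 161.8°; with |SE| = 25.2, E = (-15.00, -13.91). SE is perpendicular to EZ, so EZ runs at 71.80°; with |EZ| = 21.9, Z = (-8.164, 6.898). Then |GZ| = |Z − G| = 36.27.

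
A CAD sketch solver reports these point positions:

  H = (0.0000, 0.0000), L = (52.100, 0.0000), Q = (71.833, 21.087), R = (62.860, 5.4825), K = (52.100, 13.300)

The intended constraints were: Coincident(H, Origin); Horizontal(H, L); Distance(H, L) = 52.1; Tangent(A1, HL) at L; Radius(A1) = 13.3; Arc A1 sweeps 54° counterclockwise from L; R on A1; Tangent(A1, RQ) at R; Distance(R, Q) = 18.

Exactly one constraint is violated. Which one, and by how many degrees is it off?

Tangent(A1, RQ) at R — off by 6.10°.

H = (0.00, 0.00) ✓; H.y = 0.00, L.y = 0.00 ✓; |HL| = 52.10 ✓; ∠(KL, LH) = 90.00° ✓; |KL| = 13.30 ✓; bearing(K→R) − bearing(K→L) = 54.00° ✓; |KR| = 13.30 ✓; ∠(KR, RQ) = 83.90° ✗; |RQ| = 18.00 ✓.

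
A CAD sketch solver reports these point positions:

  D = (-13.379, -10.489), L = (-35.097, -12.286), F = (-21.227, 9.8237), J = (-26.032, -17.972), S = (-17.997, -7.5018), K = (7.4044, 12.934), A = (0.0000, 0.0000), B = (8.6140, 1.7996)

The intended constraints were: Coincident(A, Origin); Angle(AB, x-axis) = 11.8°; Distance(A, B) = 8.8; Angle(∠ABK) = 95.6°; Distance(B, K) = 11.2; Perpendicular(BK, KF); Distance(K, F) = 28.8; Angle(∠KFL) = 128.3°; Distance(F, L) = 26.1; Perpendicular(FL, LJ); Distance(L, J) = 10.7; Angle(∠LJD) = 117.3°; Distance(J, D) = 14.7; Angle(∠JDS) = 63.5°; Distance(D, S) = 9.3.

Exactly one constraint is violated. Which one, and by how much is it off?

Distance(D, S) = 9.3 — off by 3.80.

A = (0.00, 0.00) ✓; AB at 11.80° ✓; |AB| = 8.800 ✓; ∠ABK = 95.60° ✓; |BK| = 11.20 ✓; ∠(BK, KF) = 90.00° ✓; |KF| = 28.80 ✓; ∠KFL = 128.3° ✓; |FL| = 26.10 ✓; ∠(FL, LJ) = 90.00° ✓; |LJ| = 10.70 ✓; ∠LJD = 117.3° ✓; |JD| = 14.70 ✓; ∠JDS = 63.50° ✓; |DS| = 5.500 ✗.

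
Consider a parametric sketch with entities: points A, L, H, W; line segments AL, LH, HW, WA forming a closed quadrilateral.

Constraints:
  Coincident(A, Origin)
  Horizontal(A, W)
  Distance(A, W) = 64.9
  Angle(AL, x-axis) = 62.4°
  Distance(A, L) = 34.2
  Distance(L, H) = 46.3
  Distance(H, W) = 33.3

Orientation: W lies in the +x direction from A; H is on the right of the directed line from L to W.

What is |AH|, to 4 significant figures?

36.12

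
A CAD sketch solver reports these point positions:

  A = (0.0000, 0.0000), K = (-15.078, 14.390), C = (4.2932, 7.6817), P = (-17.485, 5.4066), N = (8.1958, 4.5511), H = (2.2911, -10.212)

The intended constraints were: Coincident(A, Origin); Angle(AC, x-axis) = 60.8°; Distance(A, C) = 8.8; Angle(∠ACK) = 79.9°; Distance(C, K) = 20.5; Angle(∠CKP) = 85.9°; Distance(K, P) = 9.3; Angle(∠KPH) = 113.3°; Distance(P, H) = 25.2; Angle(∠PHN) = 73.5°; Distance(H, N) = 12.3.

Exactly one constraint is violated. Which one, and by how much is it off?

Distance(H, N) = 12.3 — off by 3.60.

A = (0.00, 0.00) ✓; AC at 60.80° ✓; |AC| = 8.800 ✓; ∠ACK = 79.90° ✓; |CK| = 20.50 ✓; ∠CKP = 85.90° ✓; |KP| = 9.300 ✓; ∠KPH = 113.3° ✓; |PH| = 25.20 ✓; ∠PHN = 73.50° ✓; |HN| = 15.90 ✗.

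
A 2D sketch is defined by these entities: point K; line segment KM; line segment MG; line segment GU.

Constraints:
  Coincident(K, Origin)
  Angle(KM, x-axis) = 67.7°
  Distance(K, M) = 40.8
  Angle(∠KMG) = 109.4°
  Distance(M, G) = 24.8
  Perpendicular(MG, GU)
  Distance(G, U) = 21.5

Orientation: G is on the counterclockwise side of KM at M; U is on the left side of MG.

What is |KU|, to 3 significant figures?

41.9

∠KMG = 109.4°, so MG runs at 67.7° + (180° − 109.4°) = 138° from the x-axis; with |MG| = 24.8, G = M + 24.8·(cos 138°, sin 138°) = (-3.03, 54.2). MG ⟂ GU; with |GU| = 21.5 on the left of MG, U = G + 21.5·(-0.665, -0.747) = (-17.3, 38.2). Then |KU| = |U − K| = 41.9.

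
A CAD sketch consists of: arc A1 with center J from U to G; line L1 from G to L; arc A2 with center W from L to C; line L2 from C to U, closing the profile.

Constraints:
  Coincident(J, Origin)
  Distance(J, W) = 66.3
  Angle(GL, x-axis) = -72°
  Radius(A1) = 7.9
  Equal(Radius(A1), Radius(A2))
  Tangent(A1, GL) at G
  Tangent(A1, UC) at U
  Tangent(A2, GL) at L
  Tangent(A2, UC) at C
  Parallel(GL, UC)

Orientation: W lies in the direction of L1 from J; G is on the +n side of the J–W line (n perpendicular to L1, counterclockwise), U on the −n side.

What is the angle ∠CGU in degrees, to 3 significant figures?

76.6°

Tangency of A1 to both parallel lines with radius 7.9 puts G and U at J ± 7.9·n: G = (7.51, 2.44), U = (-7.51, -2.44). Equal radii place L and C the same way about W: L = W + 7.9·n = (28.0, -60.6), C = W − 7.9·n = (13.0, -65.5). Then cos ∠CGU = GC·GU / (|GC||GU|), giving 76.6°.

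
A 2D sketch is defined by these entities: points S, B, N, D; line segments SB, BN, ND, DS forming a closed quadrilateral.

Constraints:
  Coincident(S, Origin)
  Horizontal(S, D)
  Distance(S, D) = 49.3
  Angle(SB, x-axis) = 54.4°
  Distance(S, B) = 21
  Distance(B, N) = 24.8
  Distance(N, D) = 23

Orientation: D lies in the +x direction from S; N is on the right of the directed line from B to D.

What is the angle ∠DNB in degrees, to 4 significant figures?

117.2°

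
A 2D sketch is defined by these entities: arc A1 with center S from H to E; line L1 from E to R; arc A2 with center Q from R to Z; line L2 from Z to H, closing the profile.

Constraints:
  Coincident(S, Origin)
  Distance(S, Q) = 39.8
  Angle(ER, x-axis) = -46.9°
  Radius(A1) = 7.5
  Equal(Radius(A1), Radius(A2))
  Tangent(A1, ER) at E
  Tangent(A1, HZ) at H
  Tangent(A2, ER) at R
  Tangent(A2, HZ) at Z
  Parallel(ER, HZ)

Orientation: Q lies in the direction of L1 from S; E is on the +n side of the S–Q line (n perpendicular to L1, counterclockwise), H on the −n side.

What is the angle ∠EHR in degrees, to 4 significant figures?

69.35°

Tangency of A1 to both parallel lines with radius 7.5 puts E and H at S ± 7.5·n: E = (5.476, 5.125), H = (-5.476, -5.125). Equal radii place R and Z the same way about Q: R = Q + 7.5·n = (32.67, -23.94), Z = Q − 7.5·n = (21.72, -34.19). Then cos ∠EHR = HE·HR / (|HE||HR|), giving 69.35°.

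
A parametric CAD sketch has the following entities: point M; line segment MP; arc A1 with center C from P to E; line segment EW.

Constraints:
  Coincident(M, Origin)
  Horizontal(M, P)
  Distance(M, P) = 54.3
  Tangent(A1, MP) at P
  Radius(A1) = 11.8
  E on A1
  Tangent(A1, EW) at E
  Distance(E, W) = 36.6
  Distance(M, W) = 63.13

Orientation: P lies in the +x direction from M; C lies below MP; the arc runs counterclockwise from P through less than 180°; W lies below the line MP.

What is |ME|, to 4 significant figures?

44.00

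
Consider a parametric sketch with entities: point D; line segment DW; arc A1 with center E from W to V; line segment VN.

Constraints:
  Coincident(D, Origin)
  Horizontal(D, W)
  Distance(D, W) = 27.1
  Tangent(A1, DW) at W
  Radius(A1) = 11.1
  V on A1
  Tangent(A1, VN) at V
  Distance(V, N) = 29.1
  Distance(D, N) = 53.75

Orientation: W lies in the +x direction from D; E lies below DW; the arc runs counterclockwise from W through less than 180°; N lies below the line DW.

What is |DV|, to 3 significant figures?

24.9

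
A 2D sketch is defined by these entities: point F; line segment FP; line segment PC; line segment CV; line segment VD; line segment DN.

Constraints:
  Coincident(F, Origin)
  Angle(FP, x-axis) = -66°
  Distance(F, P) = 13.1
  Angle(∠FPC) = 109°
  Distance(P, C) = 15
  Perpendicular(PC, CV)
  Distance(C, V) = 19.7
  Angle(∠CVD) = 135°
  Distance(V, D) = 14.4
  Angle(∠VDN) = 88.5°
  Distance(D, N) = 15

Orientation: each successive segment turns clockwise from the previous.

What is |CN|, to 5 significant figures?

27.958

F is at the origin; FP runs at -66.0° with length 13.1, so P = (5.3283, -11.967). ∠FPC = 109.0° gives PC at -137.00° from the x-axis; with |PC| = 15.0, C = (-5.6421, -22.197). The perpendicularity gives CV at right angles to PC, so CV runs at 133.00°; with |CV| = 19.7, V = (-19.077, -7.7898). ∠CVD = 135.0° gives VD at 88.000° from the x-axis; with |VD| = 14.4, D = (-18.575, 6.6015). ∠VDN = 88.5° gives DN at -3.5000° from the x-axis; with |DN| = 15.0, N = (-3.6028, 5.6857). Then |CN| = |N − C| = 27.958.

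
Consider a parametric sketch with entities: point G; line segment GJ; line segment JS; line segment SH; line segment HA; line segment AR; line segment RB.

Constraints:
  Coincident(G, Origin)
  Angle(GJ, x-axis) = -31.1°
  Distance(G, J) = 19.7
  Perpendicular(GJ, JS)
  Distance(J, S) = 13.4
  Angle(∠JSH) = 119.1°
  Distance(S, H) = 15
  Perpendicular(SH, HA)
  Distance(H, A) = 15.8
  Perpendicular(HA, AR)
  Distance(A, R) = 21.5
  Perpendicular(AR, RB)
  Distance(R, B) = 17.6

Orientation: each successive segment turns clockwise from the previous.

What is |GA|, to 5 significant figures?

6.9752

∠JSH = 119.1° gives SH at 178.00° from the x-axis; with |SH| = 15.0, H = (-5.0439, -21.126). The perpendicularity gives HA at right angles to SH, so HA runs at 88.000°; with |HA| = 15.8, A = (-4.4925, -5.3358). Then |GA| = |A − G| = 6.9752.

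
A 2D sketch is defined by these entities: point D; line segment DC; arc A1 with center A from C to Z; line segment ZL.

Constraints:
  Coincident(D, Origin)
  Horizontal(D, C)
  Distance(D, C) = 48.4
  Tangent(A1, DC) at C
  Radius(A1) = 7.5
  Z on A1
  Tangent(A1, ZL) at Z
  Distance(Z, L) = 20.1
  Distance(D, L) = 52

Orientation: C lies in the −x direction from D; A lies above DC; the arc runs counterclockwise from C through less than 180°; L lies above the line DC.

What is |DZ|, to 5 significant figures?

41.829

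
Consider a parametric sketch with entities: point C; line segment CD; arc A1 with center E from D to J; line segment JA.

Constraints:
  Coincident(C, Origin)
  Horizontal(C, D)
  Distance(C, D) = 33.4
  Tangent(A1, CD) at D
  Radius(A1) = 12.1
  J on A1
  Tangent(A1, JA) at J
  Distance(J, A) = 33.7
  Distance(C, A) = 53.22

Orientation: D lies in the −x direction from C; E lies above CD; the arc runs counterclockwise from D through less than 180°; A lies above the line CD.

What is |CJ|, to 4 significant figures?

25.25

Checks: ∠(ED, DC) = 90.00° ✓; |ED| = 12.10 ✓; |EJ| = 12.10 ✓; ∠(EJ, JA) = 90.00° ✓; |JA| = 33.70 ✓; |CA| = 53.22 ✓.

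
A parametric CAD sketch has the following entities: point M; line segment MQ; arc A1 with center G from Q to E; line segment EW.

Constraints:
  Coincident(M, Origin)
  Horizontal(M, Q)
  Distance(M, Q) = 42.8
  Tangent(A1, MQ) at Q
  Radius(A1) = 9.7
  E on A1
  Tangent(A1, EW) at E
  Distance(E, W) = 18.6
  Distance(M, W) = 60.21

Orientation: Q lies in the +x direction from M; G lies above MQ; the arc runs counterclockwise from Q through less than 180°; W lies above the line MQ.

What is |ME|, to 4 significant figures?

53.29

M is at the origin; M and Q share the same y with |MQ| = 42.8 and Q on the +x side, so Q = (42.80, 0.000). Tangency of A1 to MQ means the radius GQ is perpendicular to MQ, so G = Q + (0, 9.7) = (42.80, 9.700). Since GE ⟂ EW (tangency), |GW| = √(9.7² + 18.6²) = 20.98 regardless of where E sits on A1. So W lies on both circle(M, 60.21) and circle(G, 20.98); the above-MQ intersection is W = (53.41, 27.80). E is the foot of the tangent from W: E = (52.49, 9.219).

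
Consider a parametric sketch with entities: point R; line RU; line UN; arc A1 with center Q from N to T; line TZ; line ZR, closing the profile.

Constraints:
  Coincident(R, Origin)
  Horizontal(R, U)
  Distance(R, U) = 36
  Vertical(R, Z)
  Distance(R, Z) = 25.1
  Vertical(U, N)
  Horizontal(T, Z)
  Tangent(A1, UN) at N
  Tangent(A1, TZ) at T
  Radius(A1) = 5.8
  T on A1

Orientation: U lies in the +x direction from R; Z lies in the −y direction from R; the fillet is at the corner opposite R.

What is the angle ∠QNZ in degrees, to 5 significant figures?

9.1523°

R is at the origin; R and U share the same y with |RU| = 36.0 and U on the +x side, so U = (36.000, 0.0000). RZ is vertical with |RZ| = 25.1 and Z on the −y side, so Z = (0.0000, -25.100). The virtual corner opposite R is at (36.000, -25.100). The tangent condition forces QN to be normal to UN and the tangent condition forces QT to be normal to TZ, with radius 5.8, so the center Q sits 5.8 in from both sides at Q = (30.200, -19.300). That places the tangent points at N = (36.000, -19.300) on UN and T = (30.200, -25.100) on TZ. Then cos ∠QNZ = NQ·NZ / (|NQ||NZ|), giving 9.1523°.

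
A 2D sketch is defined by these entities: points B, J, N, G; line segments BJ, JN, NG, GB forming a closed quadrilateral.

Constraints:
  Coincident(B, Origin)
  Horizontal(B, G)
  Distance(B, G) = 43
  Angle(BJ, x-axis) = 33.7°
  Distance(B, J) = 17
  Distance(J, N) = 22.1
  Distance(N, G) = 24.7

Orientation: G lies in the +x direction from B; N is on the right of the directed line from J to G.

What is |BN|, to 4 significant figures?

24.09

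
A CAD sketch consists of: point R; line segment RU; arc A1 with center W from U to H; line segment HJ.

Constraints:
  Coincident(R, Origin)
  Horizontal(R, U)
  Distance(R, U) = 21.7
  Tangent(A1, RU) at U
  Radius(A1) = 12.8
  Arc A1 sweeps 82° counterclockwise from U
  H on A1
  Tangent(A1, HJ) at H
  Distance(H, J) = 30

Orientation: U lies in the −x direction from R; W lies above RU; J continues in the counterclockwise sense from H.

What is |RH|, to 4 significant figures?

14.24

Since A1 is tangent to RU there, WU ⟂ RU, so W = U + (0, 12.8) = (-21.70, 12.80). On A1, U sits at bearing -90° from W; an 82° counterclockwise sweep puts H at bearing -8°, so H = W + 12.8·(cos -8°, sin -8°) = (-9.025, 11.02). Then |RH| = |H − R| = 14.24.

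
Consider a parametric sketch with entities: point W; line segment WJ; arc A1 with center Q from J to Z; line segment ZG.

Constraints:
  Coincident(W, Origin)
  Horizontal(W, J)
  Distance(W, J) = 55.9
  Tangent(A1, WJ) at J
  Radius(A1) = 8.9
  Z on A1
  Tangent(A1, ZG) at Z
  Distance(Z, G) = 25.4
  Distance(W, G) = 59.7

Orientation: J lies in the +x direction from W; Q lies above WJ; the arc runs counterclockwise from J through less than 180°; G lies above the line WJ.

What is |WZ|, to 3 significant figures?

64.7

W is at the origin; W and J share the same y with |WJ| = 55.9 and J on the +x side, so J = (55.9, 0.00). Since A1 is tangent to WJ there, QJ ⟂ WJ, so Q = J + (0, 8.9) = (55.9, 8.90). Since QZ ⟂ ZG (tangency), |QG| = √(8.9² + 25.4²) = 26.9 regardless of where Z sits on A1. So G lies on both circle(W, 59.7) and circle(Q, 26.9); the above-WJ intersection is G = (48.5, 34.8). Z is the foot of the tangent from G: Z = (63.2, 14.0).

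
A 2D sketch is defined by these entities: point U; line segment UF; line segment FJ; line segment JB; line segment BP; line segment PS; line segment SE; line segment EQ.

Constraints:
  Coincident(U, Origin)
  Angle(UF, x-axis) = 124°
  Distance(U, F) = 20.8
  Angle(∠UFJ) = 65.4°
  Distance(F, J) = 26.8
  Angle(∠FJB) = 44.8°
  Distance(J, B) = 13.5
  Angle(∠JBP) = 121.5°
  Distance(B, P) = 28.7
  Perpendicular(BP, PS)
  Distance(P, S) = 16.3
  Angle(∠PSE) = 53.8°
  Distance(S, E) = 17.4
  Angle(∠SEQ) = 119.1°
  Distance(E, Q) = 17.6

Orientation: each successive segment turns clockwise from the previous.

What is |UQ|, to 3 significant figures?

10.7

U is at the origin; UF runs at 124.0° with length 20.8, so F = (-11.6, 17.2). ∠UFJ = 65.4° gives FJ at 9.40° from the x-axis; with |FJ| = 26.8, J = (14.8, 21.6). ∠FJB = 44.8° gives JB at -126° from the x-axis; with |JB| = 13.5, B = (6.91, 10.7). ∠JBP = 121.5° gives BP at 176° from the x-axis; with |BP| = 28.7, P = (-21.7, 12.8). BP ⟂ PS, so PS runs at 85.7°; with |PS| = 16.3, S = (-20.5, 29.1). ∠PSE = 53.8° gives SE at -40.5° from the x-axis; with |SE| = 17.4, E = (-7.25, 17.8). ∠SEQ = 119.1° gives EQ at -101° from the x-axis; with |EQ| = 17.6, Q = (-10.7, 0.525). Then |UQ| = |Q − U| = 10.7.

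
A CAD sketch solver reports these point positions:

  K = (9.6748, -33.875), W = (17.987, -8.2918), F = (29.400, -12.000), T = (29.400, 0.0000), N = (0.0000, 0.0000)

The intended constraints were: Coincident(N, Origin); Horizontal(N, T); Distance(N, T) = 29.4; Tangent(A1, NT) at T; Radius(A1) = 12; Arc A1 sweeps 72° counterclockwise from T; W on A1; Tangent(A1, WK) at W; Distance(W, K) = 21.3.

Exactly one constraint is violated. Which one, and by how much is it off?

Distance(W, K) = 21.3 — off by 5.60.

N = (0.00, 0.00) ✓; N.y = 0.00, T.y = 0.00 ✓; |NT| = 29.40 ✓; ∠(FT, TN) = 90.00° ✓; |FT| = 12.00 ✓; bearing(F→W) − bearing(F→T) = 72.00° ✓; |FW| = 12.00 ✓; ∠(FW, WK) = 90.00° ✓; |WK| = 26.90 ✗.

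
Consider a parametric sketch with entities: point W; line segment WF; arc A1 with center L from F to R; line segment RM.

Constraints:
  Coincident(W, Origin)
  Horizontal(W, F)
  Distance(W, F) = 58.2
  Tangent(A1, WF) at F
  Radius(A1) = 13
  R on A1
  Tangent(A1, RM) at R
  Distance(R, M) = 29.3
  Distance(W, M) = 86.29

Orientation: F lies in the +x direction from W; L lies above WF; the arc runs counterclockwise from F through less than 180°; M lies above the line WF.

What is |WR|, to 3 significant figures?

71.7

W is at the origin; W and F share the same y with |WF| = 58.2 and F on the +x side, so F = (58.2, 0.00). The tangent condition forces LF to be normal to WF, so L = F + (0, 13) = (58.2, 13.0). Since LR ⟂ RM (tangency), |LM| = √(13.0² + 29.3²) = 32.1 regardless of where R sits on A1. So M lies on both circle(W, 86.29) and circle(L, 32.1); the above-WF intersection is M = (77.0, 39.0). R is the foot of the tangent from M: R = (70.9, 10.3).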